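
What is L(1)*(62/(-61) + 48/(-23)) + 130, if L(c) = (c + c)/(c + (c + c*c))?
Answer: 538462/4209 ≈ 127.93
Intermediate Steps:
L(c) = 2*c/(c² + 2*c) (L(c) = (2*c)/(c + (c + c²)) = (2*c)/(c² + 2*c) = 2*c/(c² + 2*c))
L(1)*(62/(-61) + 48/(-23)) + 130 = (2/(2 + 1))*(62/(-61) + 48/(-23)) + 130 = (2/3)*(62*(-1/61) + 48*(-1/23)) + 130 = (2*(⅓))*(-62/61 - 48/23) + 130 = (⅔)*(-4354/1403) + 130 = -8708/4209 + 130 = 538462/4209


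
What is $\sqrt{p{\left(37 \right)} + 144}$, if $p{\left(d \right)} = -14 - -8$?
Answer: $\sqrt{138} \approx 11.747$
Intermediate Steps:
$p{\left(d \right)} = -6$ ($p{\left(d \right)} = -14 + 8 = -6$)
$\sqrt{p{\left(37 \right)} + 144} = \sqrt{-6 + 144} = \sqrt{138}$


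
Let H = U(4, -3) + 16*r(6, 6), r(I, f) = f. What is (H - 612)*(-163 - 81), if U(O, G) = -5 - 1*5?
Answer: 128344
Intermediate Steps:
U(O, G) = -10 (U(O, G) = -5 - 5 = -10)
H = 86 (H = -10 + 16*6 = -10 + 96 = 86)
(H - 612)*(-163 - 81) = (86 - 612)*(-163 - 81) = -526*(-244) = 128344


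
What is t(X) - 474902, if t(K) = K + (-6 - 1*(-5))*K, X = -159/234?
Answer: -474902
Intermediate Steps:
X = -53/78 (X = -159*1/234 = -53/78 ≈ -0.67949)
t(K) = 0 (t(K) = K + (-6 + 5)*K = K - K = 0)
t(X) - 474902 = 0 - 474902 = -474902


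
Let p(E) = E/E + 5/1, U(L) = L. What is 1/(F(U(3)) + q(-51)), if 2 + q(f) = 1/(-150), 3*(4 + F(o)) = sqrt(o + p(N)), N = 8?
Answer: -150/751 ≈ -0.19973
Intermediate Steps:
p(E) = 6 (p(E) = 1 + 5*1 = 1 + 5 = 6)
F(o) = -4 + sqrt(6 + o)/3 (F(o) = -4 + sqrt(o + 6)/3 = -4 + sqrt(6 + o)/3)
q(f) = -301/150 (q(f) = -2 + 1/(-150) = -2 - 1/150 = -301/150)
1/(F(U(3)) + q(-51)) = 1/((-4 + sqrt(6 + 3)/3) - 301/150) = 1/((-4 + sqrt(9)/3) - 301/150) = 1/((-4 + (1/3)*3) - 301/150) = 1/((-4 + 1) - 301/150) = 1/(-3 - 301/150) = 1/(-751/150) = -150/751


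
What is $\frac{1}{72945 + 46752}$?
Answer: $\frac{1}{119697} \approx 8.3544 \cdot 10^{-6}$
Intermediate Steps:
$\frac{1}{72945 + 46752} = \frac{1}{119697}$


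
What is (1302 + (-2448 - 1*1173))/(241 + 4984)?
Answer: -2319/5225 ≈ -0.44383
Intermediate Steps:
(1302 + (-2448 - 1*1173))/(241 + 4984) = (1302 + (-2448 - 1173))/5225 = (1302 - 3621)*(1/5225) = -2319*1/5225 = -2319/5225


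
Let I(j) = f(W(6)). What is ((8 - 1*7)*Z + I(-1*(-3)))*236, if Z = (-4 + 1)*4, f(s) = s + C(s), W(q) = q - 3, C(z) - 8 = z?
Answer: 472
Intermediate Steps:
C(z) = 8 + z
W(q) = -3 + q
f(s) = 8 + 2*s (f(s) = s + (8 + s) = 8 + 2*s)
I(j) = 14 (I(j) = 8 + 2*(-3 + 6) = 8 + 2*3 = 8 + 6 = 14)
Z = -12 (Z = -3*4 = -12)
((8 - 1*7)*Z + I(-1*(-3)))*236 = ((8 - 1*7)*(-12) + 14)*236 = ((8 - 7)*(-12) + 14)*236 = (1*(-12) + 14)*236 = (-12 + 14)*236 = 2*236 = 472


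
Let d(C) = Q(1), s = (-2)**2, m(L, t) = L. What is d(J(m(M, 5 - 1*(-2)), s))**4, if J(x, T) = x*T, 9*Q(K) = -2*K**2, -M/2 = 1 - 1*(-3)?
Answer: 16/6561 ≈ 0.0024387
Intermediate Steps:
M = -8 (M = -2*(1 - 1*(-3)) = -2*(1 + 3) = -2*4 = -8)
s = 4
Q(K) = -2*K**2/9 (Q(K) = (-2*K**2)/9 = -2*K**2/9)
J(x, T) = T*x
d(C) = -2/9 (d(C) = -2/9*1**2 = -2/9*1 = -2/9)
d(J(m(M, 5 - 1*(-2)), s))**4 = (-2/9)**4 = 16/6561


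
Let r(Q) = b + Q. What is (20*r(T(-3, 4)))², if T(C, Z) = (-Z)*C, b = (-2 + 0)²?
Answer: 102400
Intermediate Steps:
b = 4 (b = (-2)² = 4)
T(C, Z) = -C*Z
r(Q) = 4 + Q
(20*r(T(-3, 4)))² = (20*(4 - 1*(-3)*4))² = (20*(4 + 12))² = (20*16)² = 320² = 102400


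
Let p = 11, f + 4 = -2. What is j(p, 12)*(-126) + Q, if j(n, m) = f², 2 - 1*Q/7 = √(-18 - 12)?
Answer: -4522 - 7*I*√30 ≈ -4522.0 - 38.341*I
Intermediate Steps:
f = -6 (f = -4 - 2 = -6)
Q = 14 - 7*I*√30 (Q = 14 - 7*√(-18 - 12) = 14 - 7*I*√30 ≈ 14.0 - 38.341*I)
j(n, m) = 36 (j(n, m) = (-6)² = 36)
j(p, 12)*(-126) + Q = 36*(-126) + (14 - 7*I*√30) = -4536 + (14 - 7*I*√30) = -4522 - 7*I*√30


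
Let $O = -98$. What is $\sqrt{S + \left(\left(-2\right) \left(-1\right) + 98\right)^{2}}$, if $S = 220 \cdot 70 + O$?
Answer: $\sqrt{25302} \approx 159.07$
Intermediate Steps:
$S = 15302$ ($S = 220 \cdot 70 - 98 = 15400 - 98 = 15302$)
$\sqrt{S + \left(\left(-2\right) \left(-1\right) + 98\right)^{2}} = \sqrt{15302 + \left(\left(-2\right) \left(-1\right) + 98\right)^{2}} = \sqrt{15302 + \left(2 + 98\right)^{2}} = \sqrt{15302 + 100^{2}} = \sqrt{15302 + 10000} = \sqrt{25302}$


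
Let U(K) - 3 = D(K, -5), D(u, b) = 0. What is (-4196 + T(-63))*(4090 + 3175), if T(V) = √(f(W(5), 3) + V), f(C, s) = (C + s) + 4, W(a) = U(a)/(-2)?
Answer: -30483940 + 7265*I*√230/2 ≈ -3.0484e+7 + 55090.0*I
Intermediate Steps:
U(K) = 3 (U(K) = 3 + 0 = 3)
W(a) = -3/2 (W(a) = 3/(-2) = 3*(-½) = -3/2)
f(C, s) = 4 + C + s
T(V) = √(11/2 + V) (T(V) = √((4 - 3/2 + 3) + V) = √(11/2 + V))
(-4196 + T(-63))*(4090 + 3175) = (-4196 + √(22 + 4*(-63))/2)*(4090 + 3175) = (-4196 + √(22 - 252)/2)*7265 = (-4196 + √(-230)/2)*7265 = (-4196 + (I*√230)/2)*7265 = (-4196 + I*√230/2)*7265 = -30483940 + 7265*I*√230/2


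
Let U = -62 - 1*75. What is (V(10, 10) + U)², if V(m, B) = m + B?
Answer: 13689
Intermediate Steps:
V(m, B) = B + m
U = -137 (U = -62 - 75 = -137)
(V(10, 10) + U)² = ((10 + 10) - 137)² = (20 - 137)² = (-117)² = 13689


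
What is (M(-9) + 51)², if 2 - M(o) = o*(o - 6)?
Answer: 6724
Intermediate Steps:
M(o) = 2 - o*(-6 + o) (M(o) = 2 - o*(o - 6) = 2 - o*(-6 + o))
(M(-9) + 51)² = ((2 - 1*(-9)² + 6*(-9)) + 51)² = ((2 - 1*81 - 54) + 51)² = ((2 - 81 - 54) + 51)² = (-133 + 51)² = (-82)² = 6724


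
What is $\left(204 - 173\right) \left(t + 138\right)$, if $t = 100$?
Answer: $7378$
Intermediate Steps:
$\left(204 - 173\right) \left(t + 138\right) = \left(204 - 173\right) \left(100 + 138\right) = 31 \cdot 238 = 7378$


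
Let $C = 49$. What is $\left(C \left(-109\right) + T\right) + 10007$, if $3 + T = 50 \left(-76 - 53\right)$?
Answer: $-1787$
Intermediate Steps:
$T = -6453$ ($T = -3 + 50 \left(-76 - 53\right) = -3 + 50 \left(-129\right) = -3 - 6450 = -6453$)
$\left(C \left(-109\right) + T\right) + 10007 = \left(49 \left(-109\right) - 6453\right) + 10007 = \left(-5341 - 6453\right) + 10007 = -11794 + 10007 = -1787$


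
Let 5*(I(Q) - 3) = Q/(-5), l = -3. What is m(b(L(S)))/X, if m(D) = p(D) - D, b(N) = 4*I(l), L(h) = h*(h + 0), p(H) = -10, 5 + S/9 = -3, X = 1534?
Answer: -281/19175 ≈ -0.014655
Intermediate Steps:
S = -72 (S = -45 + 9*(-3) = -45 - 27 = -72)
L(h) = h² (L(h) = h*h = h²)
I(Q) = 3 - Q/25 (I(Q) = 3 + (Q/(-5))/5 = 3 + (Q*(-⅕))/5 = 3 + (-Q/5)/5 = 3 - Q/25)
b(N) = 312/25 (b(N) = 4*(3 - 1/25*(-3)) = 4*(3 + 3/25) = 4*(78/25) = 312/25)
m(D) = -10 - D
m(b(L(S)))/X = (-10 - 1*312/25)/1534 = (-10 - 312/25)*(1/1534) = -562/25*1/1534 = -281/19175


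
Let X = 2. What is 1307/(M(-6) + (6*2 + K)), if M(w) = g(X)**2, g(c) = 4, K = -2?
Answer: 1307/26 ≈ 50.269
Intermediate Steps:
M(w) = 16 (M(w) = 4**2 = 16)
1307/(M(-6) + (6*2 + K)) = 1307/(16 + (6*2 - 2)) = 1307/(16 + (12 - 2)) = 1307/(16 + 10) = 1307/26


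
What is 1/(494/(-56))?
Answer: -28/247 ≈ -0.11336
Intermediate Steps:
1/(494/(-56)) = 1/(494*(-1/56)) = 1/(-247/28) = -28/247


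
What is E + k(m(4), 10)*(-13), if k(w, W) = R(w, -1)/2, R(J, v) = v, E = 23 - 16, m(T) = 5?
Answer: 27/2 ≈ 13.500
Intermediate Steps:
E = 7
k(w, W) = -1/2
E + k(m(4), 10)*(-13) = 7 - 1/2*(-13) = 7 + 13/2 = 27/2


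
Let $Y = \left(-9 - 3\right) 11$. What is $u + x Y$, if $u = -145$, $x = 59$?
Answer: $-7933$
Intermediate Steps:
$Y = -132$ ($Y = \left(-12\right) 11 = -132$)
$u + x Y = -145 + 59 \left(-132\right) = -145 - 7788 = -7933$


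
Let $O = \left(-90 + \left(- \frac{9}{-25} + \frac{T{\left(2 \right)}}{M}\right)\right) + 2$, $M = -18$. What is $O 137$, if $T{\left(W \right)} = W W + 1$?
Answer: $- \frac{5420131}{450} \approx -12045.0$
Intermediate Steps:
$T{\left(W \right)} = 1 + W^{2}$ ($T{\left(W \right)} = W^{2} + 1 = 1 + W^{2}$)
$O = - \frac{39563}{450}$ ($O = \left(-90 + \left(- \frac{9}{-25} + \frac{1 + 2^{2}}{-18}\right)\right) + 2 = \left(-90 + \left(\left(-9\right) \left(- \frac{1}{25}\right) + \left(1 + 4\right) \left(- \frac{1}{18}\right)\right)\right) + 2 = \left(-90 + \left(\frac{9}{25} + 5 \left(- \frac{1}{18}\right)\right)\right) + 2 = \left(-90 + \left(\frac{9}{25} - \frac{5}{18}\right)\right) + 2 = \left(-90 + \frac{37}{450}\right) + 2 = - \frac{40463}{450} + 2 = - \frac{39563}{450} \approx -87.918$)
$O 137 = \left(- \frac{39563}{450}\right) 137 = - \frac{5420131}{450}$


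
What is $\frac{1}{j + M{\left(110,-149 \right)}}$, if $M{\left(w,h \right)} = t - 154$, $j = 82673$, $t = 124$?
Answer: $\frac{1}{82643} \approx 1.21 \cdot 10^{-5}$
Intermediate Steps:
$M{\left(w,h \right)} = -30$ ($M{\left(w,h \right)} = 124 - 154 = -30$)
$\frac{1}{j + M{\left(110,-149 \right)}} = \frac{1}{82673 - 30} = \frac{1}{82643}$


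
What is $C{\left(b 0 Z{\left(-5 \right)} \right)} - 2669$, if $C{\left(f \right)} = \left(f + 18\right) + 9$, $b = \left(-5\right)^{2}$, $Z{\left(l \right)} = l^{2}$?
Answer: $-2642$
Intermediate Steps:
$b = 25$
$C{\left(f \right)} = 27 + f$ ($C{\left(f \right)} = \left(18 + f\right) + 9 = 27 + f$)
$C{\left(b 0 Z{\left(-5 \right)} \right)} - 2669 = \left(27 + 25 \cdot 0 \left(-5\right)^{2}\right) - 2669 = \left(27 + 0 \cdot 25\right) - 2669 = \left(27 + 0\right) - 2669 = 27 - 2669 = -2642$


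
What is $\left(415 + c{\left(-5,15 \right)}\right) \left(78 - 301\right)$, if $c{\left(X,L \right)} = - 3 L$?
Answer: $-82510$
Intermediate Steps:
$\left(415 + c{\left(-5,15 \right)}\right) \left(78 - 301\right) = \left(415 - 45\right) \left(78 - 301\right) = \left(415 - 45\right) \left(-223\right) = 370 \left(-223\right) = -82510$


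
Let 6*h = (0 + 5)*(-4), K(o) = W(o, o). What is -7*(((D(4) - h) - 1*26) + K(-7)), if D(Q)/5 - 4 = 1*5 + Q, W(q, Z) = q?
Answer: -742/3 ≈ -247.33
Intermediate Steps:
D(Q) = 45 + 5*Q (D(Q) = 20 + 5*(1*5 + Q) = 20 + 5*(5 + Q) = 20 + (25 + 5*Q) = 45 + 5*Q)
K(o) = o
h = -10/3 (h = ((0 + 5)*(-4))/6 = (5*(-4))/6 = (⅙)*(-20) = -10/3 ≈ -3.3333)
-7*(((D(4) - h) - 1*26) + K(-7)) = -7*((((45 + 5*4) - 1*(-10/3)) - 1*26) - 7) = -7*((((45 + 20) + 10/3) - 26) - 7) = -7*(((65 + 10/3) - 26) - 7) = -7*((205/3 - 26) - 7) = -7*(127/3 - 7) = -7*106/3 = -742/3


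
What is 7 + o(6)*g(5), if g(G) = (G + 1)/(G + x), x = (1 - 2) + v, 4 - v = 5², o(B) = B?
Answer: 83/17 ≈ 4.8824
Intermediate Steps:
v = -21 (v = 4 - 1*5² = 4 - 1*25 = 4 - 25 = -21)
x = -22 (x = (1 - 2) - 21 = -1 - 21 = -22)
g(G) = (1 + G)/(-22 + G) (g(G) = (G + 1)/(G - 22) = (1 + G)/(-22 + G))
7 + o(6)*g(5) = 7 + 6*((1 + 5)/(-22 + 5)) = 7 + 6*(6/(-17)) = 7 + 6*(-1/17*6) = 7 + 6*(-6/17) = 7 - 36/17 = 83/17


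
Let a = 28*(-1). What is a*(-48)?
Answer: 1344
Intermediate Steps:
a = -28
a*(-48) = -28*(-48) = 1344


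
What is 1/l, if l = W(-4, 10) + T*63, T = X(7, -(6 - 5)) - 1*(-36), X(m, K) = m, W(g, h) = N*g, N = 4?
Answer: 1/2693 ≈ 0.00037133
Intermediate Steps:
W(g, h) = 4*g
T = 43 (T = 7 - 1*(-36) = 7 + 36 = 43)
l = 2693 (l = 4*(-4) + 43*63 = -16 + 2709 = 2693)
1/l = 1/2693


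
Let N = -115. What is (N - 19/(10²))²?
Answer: 132687361/10000 ≈ 13269.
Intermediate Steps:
(N - 19/(10²))² = (-115 - 19/(10²))² = (-115 - 19/100)² = (-11519/100)² = 132687361/10000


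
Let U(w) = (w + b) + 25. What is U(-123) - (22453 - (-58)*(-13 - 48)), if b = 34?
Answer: -18979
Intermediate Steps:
U(w) = 59 + w (U(w) = (w + 34) + 25 = (34 + w) + 25 = 59 + w)
U(-123) - (22453 - (-58)*(-13 - 48)) = (59 - 123) - (22453 - (-58)*(-13 - 48)) = -64 - (22453 - (-58)*(-61)) = -64 - (22453 - 1*3538) = -64 - (22453 - 3538) = -64 - 1*18915 = -64 - 18915 = -18979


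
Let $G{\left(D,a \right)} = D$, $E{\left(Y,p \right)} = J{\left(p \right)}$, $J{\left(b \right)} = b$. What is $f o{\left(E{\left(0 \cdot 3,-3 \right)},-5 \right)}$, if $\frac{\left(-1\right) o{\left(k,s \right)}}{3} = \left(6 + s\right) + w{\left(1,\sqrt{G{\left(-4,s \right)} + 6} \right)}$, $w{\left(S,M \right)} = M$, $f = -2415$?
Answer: $7245 + 7245 \sqrt{2} \approx 17491.0$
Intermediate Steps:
$E{\left(Y,p \right)} = p$
$o{\left(k,s \right)} = -18 - 3 s - 3 \sqrt{2}$ ($o{\left(k,s \right)} = - 3 \left(\left(6 + s\right) + \sqrt{-4 + 6}\right) = - 3 \left(\left(6 + s\right) + \sqrt{2}\right) = - 3 \left(6 + s + \sqrt{2}\right) = -18 - 3 s - 3 \sqrt{2}$)
$f o{\left(E{\left(0 \cdot 3,-3 \right)},-5 \right)} = - 2415 \left(-18 - -15 - 3 \sqrt{2}\right) = - 2415 \left(-18 + 15 - 3 \sqrt{2}\right) = - 2415 \left(-3 - 3 \sqrt{2}\right) = 7245 + 7245 \sqrt{2}$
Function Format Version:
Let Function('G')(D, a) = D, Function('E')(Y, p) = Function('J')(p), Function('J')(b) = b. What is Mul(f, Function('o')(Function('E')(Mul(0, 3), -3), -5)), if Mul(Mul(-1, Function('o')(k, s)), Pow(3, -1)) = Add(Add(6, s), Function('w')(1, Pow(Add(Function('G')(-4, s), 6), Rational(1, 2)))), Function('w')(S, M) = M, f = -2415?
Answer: Add(7245, Mul(7245, Pow(2, Rational(1, 2)))) ≈ 17491.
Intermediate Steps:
Function('E')(Y, p) = p
Function('o')(k, s) = Add(-18, Mul(-3, s), Mul(-3, Pow(2, Rational(1, 2)))) (Function('o')(k, s) = Mul(-3, Add(Add(6, s), Pow(Add(-4, 6), Rational(1, 2)))) = Mul(-3, Add(Add(6, s), Pow(2, Rational(1, 2)))) = Mul(-3, Add(6, s, Pow(2, Rational(1, 2)))) = Add(-18, Mul(-3, s), Mul(-3, Pow(2, Rational(1, 2)))))
Mul(f, Function('o')(Function('E')(Mul(0, 3), -3), -5)) = Mul(-2415, Add(-18, Mul(-3, -5), Mul(-3, Pow(2, Rational(1, 2))))) = Mul(-2415, Add(-18, 15, Mul(-3, Pow(2, Rational(1, 2))))) = Mul(-2415, Add(-3, Mul(-3, Pow(2, Rational(1, 2))))) = Add(7245, Mul(7245, Pow(2, Rational(1, 2))))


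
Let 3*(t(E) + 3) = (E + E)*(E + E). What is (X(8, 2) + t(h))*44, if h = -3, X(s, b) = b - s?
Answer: 132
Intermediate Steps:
t(E) = -3 + 4*E**2/3 (t(E) = -3 + ((E + E)*(E + E))/3 = -3 + ((2*E)*(2*E))/3 = -3 + (4*E**2)/3 = -3 + 4*E**2/3)
(X(8, 2) + t(h))*44 = ((2 - 1*8) + (-3 + (4/3)*(-3)**2))*44 = ((2 - 8) + (-3 + (4/3)*9))*44 = (-6 + (-3 + 12))*44 = (-6 + 9)*44 = 3*44 = 132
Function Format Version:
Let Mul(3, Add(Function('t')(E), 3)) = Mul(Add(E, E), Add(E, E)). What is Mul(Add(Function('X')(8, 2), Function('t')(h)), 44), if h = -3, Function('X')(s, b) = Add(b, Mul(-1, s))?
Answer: 132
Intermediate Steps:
Function('t')(E) = Add(-3, Mul(Rational(4, 3), Pow(E, 2))) (Function('t')(E) = Add(-3, Mul(Rational(1, 3), Mul(Add(E, E), Add(E, E)))) = Add(-3, Mul(Rational(1, 3), Mul(Mul(2, E), Mul(2, E)))) = Add(-3, Mul(Rational(1, 3), Mul(4, Pow(E, 2)))) = Add(-3, Mul(Rational(4, 3), Pow(E, 2))))
Mul(Add(Function('X')(8, 2), Function('t')(h)), 44) = Mul(Add(Add(2, Mul(-1, 8)), Add(-3, Mul(Rational(4, 3), Pow(-3, 2)))), 44) = Mul(Add(Add(2, -8), Add(-3, Mul(Rational(4, 3), 9))), 44) = Mul(Add(-6, Add(-3, 12)), 44) = Mul(Add(-6, 9), 44) = Mul(3, 44) = 132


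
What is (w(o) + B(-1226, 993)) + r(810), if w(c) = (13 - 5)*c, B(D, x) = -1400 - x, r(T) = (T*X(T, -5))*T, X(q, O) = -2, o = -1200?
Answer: -1324193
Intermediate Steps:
r(T) = -2*T**2 (r(T) = (T*(-2))*T = (-2*T)*T = -2*T**2)
w(c) = 8*c
(w(o) + B(-1226, 993)) + r(810) = (8*(-1200) + (-1400 - 1*993)) - 2*810**2 = (-9600 + (-1400 - 993)) - 2*656100 = (-9600 - 2393) - 1312200 = -11993 - 1312200 = -1324193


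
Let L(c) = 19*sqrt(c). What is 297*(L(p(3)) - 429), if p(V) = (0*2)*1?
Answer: -127413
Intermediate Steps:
p(V) = 0 (p(V) = 0*1 = 0)
297*(L(p(3)) - 429) = 297*(19*sqrt(0) - 429) = 297*(19*0 - 429) = 297*(0 - 429) = 297*(-429) = -127413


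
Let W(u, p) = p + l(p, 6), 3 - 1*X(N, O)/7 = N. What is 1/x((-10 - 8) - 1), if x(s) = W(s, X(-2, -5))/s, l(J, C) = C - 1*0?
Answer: -19/41 ≈ -0.46341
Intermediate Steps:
l(J, C) = C (l(J, C) = C + 0 = C)
X(N, O) = 21 - 7*N
W(u, p) = 6 + p (W(u, p) = p + 6 = 6 + p)
x(s) = 41/s (x(s) = (6 + (21 - 7*(-2)))/s = (6 + (21 + 14))/s = (6 + 35)/s = 41/s)
1/x((-10 - 8) - 1) = 1/(41/((-10 - 8) - 1)) = 1/(41/(-18 - 1)) = 1/(41/(-19)) = 1/(41*(-1/19)) = 1/(-41/19) = -19/41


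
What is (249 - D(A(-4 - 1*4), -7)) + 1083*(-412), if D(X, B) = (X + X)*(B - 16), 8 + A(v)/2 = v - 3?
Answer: -447695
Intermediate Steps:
A(v) = -22 + 2*v (A(v) = -16 + 2*(v - 3) = -16 + 2*(-3 + v) = -16 + (-6 + 2*v) = -22 + 2*v)
D(X, B) = 2*X*(-16 + B) (D(X, B) = (2*X)*(-16 + B) = 2*X*(-16 + B))
(249 - D(A(-4 - 1*4), -7)) + 1083*(-412) = (249 - 2*(-22 + 2*(-4 - 1*4))*(-16 - 7)) + 1083*(-412) = (249 - 2*(-22 + 2*(-4 - 4))*(-23)) - 446196 = (249 - 2*(-22 + 2*(-8))*(-23)) - 446196 = (249 - 2*(-22 - 16)*(-23)) - 446196 = (249 - 2*(-38)*(-23)) - 446196 = (249 - 1*1748) - 446196 = (249 - 1748) - 446196 = -1499 - 446196 = -447695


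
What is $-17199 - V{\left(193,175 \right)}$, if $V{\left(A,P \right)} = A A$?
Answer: $-54448$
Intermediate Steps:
$V{\left(A,P \right)} = A^{2}$
$-17199 - V{\left(193,175 \right)} = -17199 - 193^{2} = -17199 - 37249 = -54448$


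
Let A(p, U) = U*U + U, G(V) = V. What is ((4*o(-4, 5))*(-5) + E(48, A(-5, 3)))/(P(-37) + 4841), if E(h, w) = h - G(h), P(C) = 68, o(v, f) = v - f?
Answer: 180/4909 ≈ 0.036667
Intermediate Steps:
A(p, U) = U + U² (A(p, U) = U² + U = U + U²)
E(h, w) = 0 (E(h, w) = h - h = 0)
((4*o(-4, 5))*(-5) + E(48, A(-5, 3)))/(P(-37) + 4841) = ((4*(-4 - 1*5))*(-5) + 0)/(68 + 4841) = ((4*(-4 - 5))*(-5) + 0)/4909 = ((4*(-9))*(-5) + 0)*(1/4909) = (-36*(-5) + 0)*(1/4909) = (180 + 0)*(1/4909) = 180*(1/4909) = 180/4909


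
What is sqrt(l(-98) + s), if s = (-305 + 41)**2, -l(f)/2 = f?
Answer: 2*sqrt(17473) ≈ 264.37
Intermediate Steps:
l(f) = -2*f
s = 69696 (s = (-264)**2 = 69696)
sqrt(l(-98) + s) = sqrt(-2*(-98) + 69696) = sqrt(196 + 69696) = sqrt(69892) = 2*sqrt(17473)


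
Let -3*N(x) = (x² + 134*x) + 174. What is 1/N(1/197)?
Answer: -116427/6779165 ≈ -0.017174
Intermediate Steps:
N(x) = -58 - 134*x/3 - x²/3 (N(x) = -((x² + 134*x) + 174)/3 = -(174 + x² + 134*x)/3 = -58 - 134*x/3 - x²/3)
1/N(1/197) = 1/(-58 - 134/3/197 - (1/197)²/3) = 1/(-58 - 134/3*1/197 - (1/197)²/3) = 1/(-58 - 134/591 - ⅓*1/38809) = 1/(-58 - 134/591 - 1/116427) = 1/(-6779165/116427) = -116427/6779165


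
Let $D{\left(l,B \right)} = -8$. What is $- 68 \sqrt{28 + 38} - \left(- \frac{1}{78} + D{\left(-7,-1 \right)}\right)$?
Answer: $\frac{625}{78} - 68 \sqrt{66} \approx -544.42$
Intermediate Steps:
$- 68 \sqrt{28 + 38} - \left(- \frac{1}{78} + D{\left(-7,-1 \right)}\right) = - 68 \sqrt{28 + 38} + \left(\frac{1}{78} - -8\right) = - 68 \sqrt{66} + \left(\frac{1}{78} + 8\right) = - 68 \sqrt{66} + \frac{625}{78} = \frac{625}{78} - 68 \sqrt{66}$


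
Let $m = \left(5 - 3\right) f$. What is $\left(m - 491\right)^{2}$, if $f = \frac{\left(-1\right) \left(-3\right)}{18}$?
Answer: $\frac{2166784}{9} \approx 2.4075 \cdot 10^{5}$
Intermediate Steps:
$f = \frac{1}{6}$ ($f = 3 \cdot \frac{1}{18} = \frac{1}{6} \approx 0.16667$)
$m = \frac{1}{3}$ ($m = \left(5 - 3\right) \frac{1}{6} = 2 \cdot \frac{1}{6} = \frac{1}{3} \approx 0.33333$)
$\left(m - 491\right)^{2} = \left(\frac{1}{3} - 491\right)^{2} = \left(- \frac{1472}{3}\right)^{2} = \frac{2166784}{9}$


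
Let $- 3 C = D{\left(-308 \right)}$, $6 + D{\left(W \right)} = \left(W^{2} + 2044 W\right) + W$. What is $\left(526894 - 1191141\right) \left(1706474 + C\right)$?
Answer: $-1251978059576$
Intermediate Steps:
$D{\left(W \right)} = -6 + W^{2} + 2045 W$ ($D{\left(W \right)} = -6 + \left(\left(W^{2} + 2044 W\right) + W\right) = -6 + \left(W^{2} + 2045 W\right) = -6 + W^{2} + 2045 W$)
$C = 178334$ ($C = - \frac{-6 + \left(-308\right)^{2} + 2045 \left(-308\right)}{3} = - \frac{-6 + 94864 - 629860}{3} = \left(- \frac{1}{3}\right) \left(-535002\right) = 178334$)
$\left(526894 - 1191141\right) \left(1706474 + C\right) = \left(526894 - 1191141\right) \left(1706474 + 178334\right) = \left(-664247\right) 1884808 = -1251978059576$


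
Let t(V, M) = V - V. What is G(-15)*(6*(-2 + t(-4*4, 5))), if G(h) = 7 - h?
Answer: -264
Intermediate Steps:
t(V, M) = 0
G(-15)*(6*(-2 + t(-4*4, 5))) = (7 - 1*(-15))*(6*(-2 + 0)) = (7 + 15)*(6*(-2)) = 22*(-12) = -264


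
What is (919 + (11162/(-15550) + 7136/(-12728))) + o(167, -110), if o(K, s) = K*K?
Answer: 356339865529/12370025 ≈ 28807.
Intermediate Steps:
o(K, s) = K**2
(919 + (11162/(-15550) + 7136/(-12728))) + o(167, -110) = (919 + (11162/(-15550) + 7136/(-12728))) + 167**2 = (919 + (11162*(-1/15550) + 7136*(-1/12728))) + 27889 = (919 + (-5581/7775 - 892/1591)) + 27889 = (919 - 15814671/12370025) + 27889 = 11352238304/12370025 + 27889 = 356339865529/12370025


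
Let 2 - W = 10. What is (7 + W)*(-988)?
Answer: 988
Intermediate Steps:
W = -8 (W = 2 - 1*10 = 2 - 10 = -8)
(7 + W)*(-988) = (7 - 8)*(-988) = -1*(-988) = 988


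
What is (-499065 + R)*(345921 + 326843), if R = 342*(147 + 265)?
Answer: -240957827004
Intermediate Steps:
R = 140904 (R = 342*412 = 140904)
(-499065 + R)*(345921 + 326843) = (-499065 + 140904)*(345921 + 326843) = -358161*672764 = -240957827004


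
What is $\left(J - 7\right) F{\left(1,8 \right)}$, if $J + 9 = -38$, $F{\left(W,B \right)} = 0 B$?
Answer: $0$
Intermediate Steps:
$F{\left(W,B \right)} = 0$
$J = -47$ ($J = -9 - 38 = -47$)
$\left(J - 7\right) F{\left(1,8 \right)} = \left(-47 - 7\right) 0 = \left(-54\right) 0 = 0$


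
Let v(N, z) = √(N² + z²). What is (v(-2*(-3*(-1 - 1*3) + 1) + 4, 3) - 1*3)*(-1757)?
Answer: 5271 - 1757*√493 ≈ -33741.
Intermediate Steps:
(v(-2*(-3*(-1 - 1*3) + 1) + 4, 3) - 1*3)*(-1757) = (√((-2*(-3*(-1 - 1*3) + 1) + 4)² + 3²) - 1*3)*(-1757) = (√((-2*(-3*(-1 - 3) + 1) + 4)² + 9) - 3)*(-1757) = (√((-2*(-3*(-4) + 1) + 4)² + 9) - 3)*(-1757) = (√((-2*(12 + 1) + 4)² + 9) - 3)*(-1757) = (√((-2*13 + 4)² + 9) - 3)*(-1757) = (√((-26 + 4)² + 9) - 3)*(-1757) = (√((-22)² + 9) - 3)*(-1757) = (√(484 + 9) - 3)*(-1757) = (√493 - 3)*(-1757) = (-3 + √493)*(-1757) = 5271 - 1757*√493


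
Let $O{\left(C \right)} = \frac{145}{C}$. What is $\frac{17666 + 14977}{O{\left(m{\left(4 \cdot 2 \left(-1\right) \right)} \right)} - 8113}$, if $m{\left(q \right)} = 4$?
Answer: $- \frac{43524}{10769} \approx -4.0416$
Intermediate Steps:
$\frac{17666 + 14977}{O{\left(m{\left(4 \cdot 2 \left(-1\right) \right)} \right)} - 8113} = \frac{17666 + 14977}{\frac{145}{4} - 8113} = \frac{32643}{145 \cdot \frac{1}{4} - 8113} = \frac{32643}{\frac{145}{4} - 8113} = \frac{32643}{- \frac{32307}{4}} = 32643 \left(- \frac{4}{32307}\right) = - \frac{43524}{10769}$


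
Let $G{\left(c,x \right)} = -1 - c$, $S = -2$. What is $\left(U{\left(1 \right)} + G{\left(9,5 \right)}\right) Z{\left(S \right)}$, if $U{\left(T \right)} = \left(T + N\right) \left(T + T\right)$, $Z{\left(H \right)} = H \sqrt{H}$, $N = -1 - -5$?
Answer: $0$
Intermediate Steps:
$N = 4$ ($N = -1 + 5 = 4$)
$Z{\left(H \right)} = H^{\frac{3}{2}}$
$U{\left(T \right)} = 2 T \left(4 + T\right)$ ($U{\left(T \right)} = \left(T + 4\right) \left(T + T\right) = \left(4 + T\right) 2 T = 2 T \left(4 + T\right)$)
$\left(U{\left(1 \right)} + G{\left(9,5 \right)}\right) Z{\left(S \right)} = \left(2 \cdot 1 \left(4 + 1\right) - 10\right) \left(-2\right)^{\frac{3}{2}} = \left(2 \cdot 1 \cdot 5 - 10\right) \left(- 2 i \sqrt{2}\right) = \left(10 - 10\right) \left(- 2 i \sqrt{2}\right) = 0 \left(- 2 i \sqrt{2}\right) = 0$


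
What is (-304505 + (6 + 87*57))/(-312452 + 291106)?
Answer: 149770/10673 ≈ 14.033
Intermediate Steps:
(-304505 + (6 + 87*57))/(-312452 + 291106) = (-304505 + (6 + 4959))/(-21346) = (-304505 + 4965)*(-1/21346) = -299540*(-1/21346) = 149770/10673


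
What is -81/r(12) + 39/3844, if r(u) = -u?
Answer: 12993/1922 ≈ 6.7601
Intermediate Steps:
-81/r(12) + 39/3844 = -81/((-1*12)) + 39/3844 = -81/(-12) + 39*(1/3844) = -81*(-1/12) + 39/3844 = 27/4 + 39/3844 = 12993/1922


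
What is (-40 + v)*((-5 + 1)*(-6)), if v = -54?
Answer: -2256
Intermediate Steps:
(-40 + v)*((-5 + 1)*(-6)) = (-40 - 54)*((-5 + 1)*(-6)) = -(-376)*(-6) = -94*24 = -2256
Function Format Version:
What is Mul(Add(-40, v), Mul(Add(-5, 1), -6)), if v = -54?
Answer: -2256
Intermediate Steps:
Mul(Add(-40, v), Mul(Add(-5, 1), -6)) = Mul(Add(-40, -54), Mul(Add(-5, 1), -6)) = Mul(-94, Mul(-4, -6)) = Mul(-94, 24) = -2256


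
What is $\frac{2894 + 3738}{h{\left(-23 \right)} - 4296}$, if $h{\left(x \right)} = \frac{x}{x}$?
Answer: $- \frac{6632}{4295} \approx -1.5441$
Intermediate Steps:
$h{\left(x \right)} = 1$
$\frac{2894 + 3738}{h{\left(-23 \right)} - 4296} = \frac{2894 + 3738}{1 - 4296} = \frac{6632}{-4295} = 6632 \left(- \frac{1}{4295}\right) = - \frac{6632}{4295}$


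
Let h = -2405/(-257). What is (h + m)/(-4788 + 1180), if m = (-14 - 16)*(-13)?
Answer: -102635/927256 ≈ -0.11069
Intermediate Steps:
h = 2405/257 (h = -2405*(-1/257) = 2405/257 ≈ 9.3580)
m = 390 (m = -30*(-13) = 390)
(h + m)/(-4788 + 1180) = (2405/257 + 390)/(-4788 + 1180) = (102635/257)/(-3608) = (102635/257)*(-1/3608) = -102635/927256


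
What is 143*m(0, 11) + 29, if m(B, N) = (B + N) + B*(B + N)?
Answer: 1602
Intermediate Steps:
m(B, N) = B + N + B*(B + N)
143*m(0, 11) + 29 = 143*(0 + 11 + 0**2 + 0*11) + 29 = 143*(0 + 11 + 0 + 0) + 29 = 143*11 + 29 = 1573 + 29 = 1602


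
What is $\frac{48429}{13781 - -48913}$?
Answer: $\frac{5381}{6966} \approx 0.77247$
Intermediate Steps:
$\frac{48429}{13781 - -48913} = \frac{48429}{13781 + 48913} = \frac{48429}{62694} = 48429 \cdot \frac{1}{62694} = \frac{5381}{6966}$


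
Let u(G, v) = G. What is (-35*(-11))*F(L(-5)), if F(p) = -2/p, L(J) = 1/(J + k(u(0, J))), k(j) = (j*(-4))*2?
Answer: 3850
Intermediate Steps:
k(j) = -8*j (k(j) = -4*j*2 = -8*j)
L(J) = 1/J (L(J) = 1/(J - 8*0) = 1/(J + 0) = 1/J)
(-35*(-11))*F(L(-5)) = (-35*(-11))*(-2/(1/(-5))) = 385*(-2/(-1/5)) = 385*(-2*(-5)) = 385*10 = 3850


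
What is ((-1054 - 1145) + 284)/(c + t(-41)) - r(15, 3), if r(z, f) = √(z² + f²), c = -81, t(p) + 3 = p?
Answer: 383/25 - 3*√26 ≈ 0.022941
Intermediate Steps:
t(p) = -3 + p
r(z, f) = √(f² + z²)
((-1054 - 1145) + 284)/(c + t(-41)) - r(15, 3) = ((-1054 - 1145) + 284)/(-81 + (-3 - 41)) - √(3² + 15²) = (-2199 + 284)/(-81 - 44) - √(9 + 225) = -1915/(-125) - √234 = -1915*(-1/125) - 3*√26 = 383/25 - 3*√26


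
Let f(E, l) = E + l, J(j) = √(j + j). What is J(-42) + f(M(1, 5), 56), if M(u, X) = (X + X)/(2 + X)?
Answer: 402/7 + 2*I*√21 ≈ 57.429 + 9.1651*I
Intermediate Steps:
M(u, X) = 2*X/(2 + X) (M(u, X) = (2*X)/(2 + X) = 2*X/(2 + X))
J(j) = √2*√j (J(j) = √(2*j) = √2*√j)
J(-42) + f(M(1, 5), 56) = √2*√(-42) + (2*5/(2 + 5) + 56) = √2*(I*√42) + (2*5/7 + 56) = 2*I*√21 + (2*5*(⅐) + 56) = 2*I*√21 + (10/7 + 56) = 2*I*√21 + 402/7 = 402/7 + 2*I*√21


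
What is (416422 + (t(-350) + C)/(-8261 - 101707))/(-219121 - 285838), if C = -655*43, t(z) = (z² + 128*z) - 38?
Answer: -1174180641/1423829008 ≈ -0.82466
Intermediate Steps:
t(z) = -38 + z² + 128*z
C = -28165
(416422 + (t(-350) + C)/(-8261 - 101707))/(-219121 - 285838) = (416422 + ((-38 + (-350)² + 128*(-350)) - 28165)/(-8261 - 101707))/(-219121 - 285838) = (416422 + ((-38 + 122500 - 44800) - 28165)/(-109968))/(-504959) = (416422 + (77662 - 28165)*(-1/109968))*(-1/504959) = (416422 + 49497*(-1/109968))*(-1/504959) = (416422 - 16499/36656)*(-1/504959) = (15264348333/36656)*(-1/504959) = -1174180641/1423829008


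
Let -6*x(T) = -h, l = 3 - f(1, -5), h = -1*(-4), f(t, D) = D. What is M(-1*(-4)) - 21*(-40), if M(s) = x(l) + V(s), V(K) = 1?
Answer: 2525/3 ≈ 841.67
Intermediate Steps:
h = 4
l = 8 (l = 3 - 1*(-5) = 3 + 5 = 8)
x(T) = 2/3 (x(T) = -(-1)*4/6 = -1/6*(-4) = 2/3)
M(s) = 5/3 (M(s) = 2/3 + 1 = 5/3)
M(-1*(-4)) - 21*(-40) = 5/3 - 21*(-40) = 5/3 + 840 = 2525/3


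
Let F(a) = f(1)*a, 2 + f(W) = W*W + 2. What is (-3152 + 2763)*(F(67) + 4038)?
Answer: -1596845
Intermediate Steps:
f(W) = W² (f(W) = -2 + (W*W + 2) = -2 + (W² + 2) = -2 + (2 + W²) = W²)
F(a) = a (F(a) = 1²*a = 1*a = a)
(-3152 + 2763)*(F(67) + 4038) = (-3152 + 2763)*(67 + 4038) = -389*4105 = -1596845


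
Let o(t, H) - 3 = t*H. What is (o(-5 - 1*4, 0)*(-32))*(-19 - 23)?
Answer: 4032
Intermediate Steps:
o(t, H) = 3 + H*t (o(t, H) = 3 + t*H = 3 + H*t)
(o(-5 - 1*4, 0)*(-32))*(-19 - 23) = ((3 + 0*(-5 - 1*4))*(-32))*(-19 - 23) = ((3 + 0*(-5 - 4))*(-32))*(-42) = ((3 + 0*(-9))*(-32))*(-42) = ((3 + 0)*(-32))*(-42) = (3*(-32))*(-42) = -96*(-42) = 4032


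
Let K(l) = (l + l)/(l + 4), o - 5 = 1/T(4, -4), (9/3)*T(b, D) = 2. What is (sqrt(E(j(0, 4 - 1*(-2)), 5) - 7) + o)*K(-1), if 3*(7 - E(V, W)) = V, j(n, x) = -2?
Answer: -13/3 - 2*sqrt(6)/9 ≈ -4.8777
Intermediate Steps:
T(b, D) = 2/3 (T(b, D) = (1/3)*2 = 2/3)
E(V, W) = 7 - V/3
o = 13/2 (o = 5 + 1/(2/3) = 5 + 3/2 = 13/2 ≈ 6.5000)
K(l) = 2*l/(4 + l) (K(l) = (2*l)/(4 + l) = 2*l/(4 + l))
(sqrt(E(j(0, 4 - 1*(-2)), 5) - 7) + o)*K(-1) = (sqrt((7 - 1/3*(-2)) - 7) + 13/2)*(2*(-1)/(4 - 1)) = (sqrt((7 + 2/3) - 7) + 13/2)*(2*(-1)/3) = (sqrt(23/3 - 7) + 13/2)*(2*(-1)*(1/3)) = (sqrt(2/3) + 13/2)*(-2/3) = (sqrt(6)/3 + 13/2)*(-2/3) = (13/2 + sqrt(6)/3)*(-2/3) = -13/3 - 2*sqrt(6)/9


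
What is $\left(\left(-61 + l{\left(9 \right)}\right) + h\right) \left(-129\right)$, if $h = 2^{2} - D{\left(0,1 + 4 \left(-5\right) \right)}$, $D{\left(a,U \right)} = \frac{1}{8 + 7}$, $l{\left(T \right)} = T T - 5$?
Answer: $- \frac{12212}{5} \approx -2442.4$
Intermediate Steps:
$l{\left(T \right)} = -5 + T^{2}$ ($l{\left(T \right)} = T^{2} - 5 = -5 + T^{2}$)
$D{\left(a,U \right)} = \frac{1}{15}$
$h = \frac{59}{15}$ ($h = 2^{2} - \frac{1}{15} = 4 - \frac{1}{15} = \frac{59}{15} \approx 3.9333$)
$\left(\left(-61 + l{\left(9 \right)}\right) + h\right) \left(-129\right) = \left(\left(-61 - \left(5 - 9^{2}\right)\right) + \frac{59}{15}\right) \left(-129\right) = \left(\left(-61 + \left(-5 + 81\right)\right) + \frac{59}{15}\right) \left(-129\right) = \left(\left(-61 + 76\right) + \frac{59}{15}\right) \left(-129\right) = \left(15 + \frac{59}{15}\right) \left(-129\right) = \frac{284}{15} \left(-129\right) = - \frac{12212}{5}$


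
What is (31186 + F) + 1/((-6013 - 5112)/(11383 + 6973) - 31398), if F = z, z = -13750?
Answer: 10049287629112/576352813 ≈ 17436.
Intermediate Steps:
F = -13750
(31186 + F) + 1/((-6013 - 5112)/(11383 + 6973) - 31398) = (31186 - 13750) + 1/((-6013 - 5112)/(11383 + 6973) - 31398) = 17436 + 1/(-11125/18356 - 31398) = 17436 + 1/(-576352813/18356) = 17436 - 18356/576352813 = 10049287629112/576352813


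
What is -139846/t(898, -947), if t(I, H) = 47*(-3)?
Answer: 139846/141 ≈ 991.82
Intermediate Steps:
t(I, H) = -141
-139846/t(898, -947) = -139846/(-141) = -139846*(-1/141) = 139846/141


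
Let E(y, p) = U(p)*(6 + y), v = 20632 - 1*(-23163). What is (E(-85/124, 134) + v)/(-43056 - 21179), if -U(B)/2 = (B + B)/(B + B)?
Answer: -2714631/3982570 ≈ -0.68163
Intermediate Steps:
v = 43795 (v = 20632 + 23163 = 43795)
U(B) = -2 (U(B) = -2*(B + B)/(B + B) = -2*2*B/(2*B) = -2*2*B*1/(2*B) = -2*1 = -2)
E(y, p) = -12 - 2*y (E(y, p) = -2*(6 + y) = -12 - 2*y)
(E(-85/124, 134) + v)/(-43056 - 21179) = ((-12 - (-170)/124) + 43795)/(-43056 - 21179) = ((-12 - (-170)/124) + 43795)/(-64235) = ((-12 - 2*(-85/124)) + 43795)*(-1/64235) = ((-12 + 85/62) + 43795)*(-1/64235) = (-659/62 + 43795)*(-1/64235) = (2714631/62)*(-1/64235) = -2714631/3982570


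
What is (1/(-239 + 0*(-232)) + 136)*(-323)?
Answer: -10498469/239 ≈ -43927.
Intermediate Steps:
(1/(-239 + 0*(-232)) + 136)*(-323) = (1/(-239 + 0) + 136)*(-323) = (1/(-239) + 136)*(-323) = (-1/239 + 136)*(-323) = (32503/239)*(-323) = -10498469/239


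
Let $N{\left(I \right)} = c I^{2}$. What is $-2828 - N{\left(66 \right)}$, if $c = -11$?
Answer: $45088$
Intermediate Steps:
$N{\left(I \right)} = - 11 I^{2}$
$-2828 - N{\left(66 \right)} = -2828 - - 11 \cdot 66^{2} = -2828 - \left(-11\right) 4356 = -2828 - -47916 = -2828 + 47916 = 45088$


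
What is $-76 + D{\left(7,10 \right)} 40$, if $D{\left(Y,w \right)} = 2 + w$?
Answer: $404$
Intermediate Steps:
$-76 + D{\left(7,10 \right)} 40 = -76 + \left(2 + 10\right) 40 = -76 + 12 \cdot 40 = -76 + 480 = 404$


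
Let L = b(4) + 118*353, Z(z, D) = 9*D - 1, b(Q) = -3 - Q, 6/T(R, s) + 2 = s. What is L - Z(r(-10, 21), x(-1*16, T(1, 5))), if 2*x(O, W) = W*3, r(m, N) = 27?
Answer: 41621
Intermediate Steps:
T(R, s) = 6/(-2 + s)
x(O, W) = 3*W/2 (x(O, W) = (W*3)/2 = (3*W)/2 = 3*W/2)
Z(z, D) = -1 + 9*D
L = 41647 (L = (-3 - 1*4) + 118*353 = (-3 - 4) + 41654 = -7 + 41654 = 41647)
L - Z(r(-10, 21), x(-1*16, T(1, 5))) = 41647 - (-1 + 9*(3*(6/(-2 + 5))/2)) = 41647 - (-1 + 9*(3*(6/3)/2)) = 41647 - (-1 + 9*(3*(6*(⅓))/2)) = 41647 - (-1 + 9*((3/2)*2)) = 41647 - (-1 + 9*3) = 41647 - (-1 + 27) = 41647 - 1*26 = 41647 - 26 = 41621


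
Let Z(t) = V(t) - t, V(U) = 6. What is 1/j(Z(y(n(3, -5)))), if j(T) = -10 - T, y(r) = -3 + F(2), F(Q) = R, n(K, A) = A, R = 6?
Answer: -1/13 ≈ -0.076923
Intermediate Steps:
F(Q) = 6
y(r) = 3 (y(r) = -3 + 6 = 3)
Z(t) = 6 - t
1/j(Z(y(n(3, -5)))) = 1/(-10 - (6 - 1*3)) = 1/(-10 - (6 - 3)) = 1/(-10 - 1*3) = 1/(-10 - 3) = 1/(-13) = -1/13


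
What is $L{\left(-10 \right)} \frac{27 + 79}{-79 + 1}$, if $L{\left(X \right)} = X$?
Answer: $\frac{530}{39} \approx 13.59$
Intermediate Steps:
$L{\left(-10 \right)} \frac{27 + 79}{-79 + 1} = - 10 \frac{27 + 79}{-79 + 1} = - 10 \frac{106}{-78} = - 10 \cdot 106 \left(- \frac{1}{78}\right) = \left(-10\right) \left(- \frac{53}{39}\right) = \frac{530}{39}$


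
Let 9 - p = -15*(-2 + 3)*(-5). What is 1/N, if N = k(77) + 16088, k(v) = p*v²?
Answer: -1/375226 ≈ -2.6651e-6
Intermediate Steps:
p = -66 (p = 9 - (-15*(-2 + 3))*(-5) = 9 - (-15)*(-5) = 9 - 1*75 = 9 - 75 = -66)
k(v) = -66*v²
N = -375226 (N = -66*77² + 16088 = -66*5929 + 16088 = -391314 + 16088 = -375226)
1/N = 1/(-375226) = -1/375226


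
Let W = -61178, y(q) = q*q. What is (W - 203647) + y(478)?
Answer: -36341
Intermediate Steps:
y(q) = q²
(W - 203647) + y(478) = (-61178 - 203647) + 478² = -264825 + 228484 = -36341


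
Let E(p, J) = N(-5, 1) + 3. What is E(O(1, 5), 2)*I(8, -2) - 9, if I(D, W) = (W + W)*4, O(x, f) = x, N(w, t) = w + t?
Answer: 7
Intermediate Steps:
N(w, t) = t + w
I(D, W) = 8*W (I(D, W) = (2*W)*4 = 8*W)
E(p, J) = -1 (E(p, J) = (1 - 5) + 3 = -4 + 3 = -1)
E(O(1, 5), 2)*I(8, -2) - 9 = -8*(-2) - 9 = -1*(-16) - 9 = 16 - 9 = 7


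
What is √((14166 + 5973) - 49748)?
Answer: I*√29609 ≈ 172.07*I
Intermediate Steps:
√((14166 + 5973) - 49748) = √(20139 - 49748) = √(-29609) = I*√29609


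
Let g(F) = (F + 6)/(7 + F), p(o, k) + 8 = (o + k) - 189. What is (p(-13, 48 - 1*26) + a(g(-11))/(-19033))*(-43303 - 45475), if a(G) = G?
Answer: 635331811369/38066 ≈ 1.6690e+7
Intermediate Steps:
p(o, k) = -197 + k + o (p(o, k) = -8 + ((o + k) - 189) = -8 + ((k + o) - 189) = -8 + (-189 + k + o) = -197 + k + o)
g(F) = (6 + F)/(7 + F)
(p(-13, 48 - 1*26) + a(g(-11))/(-19033))*(-43303 - 45475) = ((-197 + (48 - 1*26) - 13) + ((6 - 11)/(7 - 11))/(-19033))*(-43303 - 45475) = ((-197 + (48 - 26) - 13) + (-5/(-4))*(-1/19033))*(-88778) = ((-197 + 22 - 13) - ¼*(-5)*(-1/19033))*(-88778) = (-188 + (5/4)*(-1/19033))*(-88778) = (-188 - 5/76132)*(-88778) = -14312821/76132*(-88778) = 635331811369/38066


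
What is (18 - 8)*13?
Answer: 130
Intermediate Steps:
(18 - 8)*13 = 10*13 = 130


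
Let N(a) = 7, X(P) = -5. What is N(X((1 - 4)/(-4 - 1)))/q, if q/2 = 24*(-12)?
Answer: -7/576 ≈ -0.012153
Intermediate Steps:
q = -576 (q = 2*(24*(-12)) = 2*(-288) = -576)
N(X((1 - 4)/(-4 - 1)))/q = 7/(-576) = 7*(-1/576) = -7/576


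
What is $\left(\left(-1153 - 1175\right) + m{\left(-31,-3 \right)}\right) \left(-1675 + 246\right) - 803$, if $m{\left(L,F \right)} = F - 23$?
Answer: $3363063$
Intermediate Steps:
$m{\left(L,F \right)} = -23 + F$ ($m{\left(L,F \right)} = F - 23 = -23 + F$)
$\left(\left(-1153 - 1175\right) + m{\left(-31,-3 \right)}\right) \left(-1675 + 246\right) - 803 = \left(\left(-1153 - 1175\right) - 26\right) \left(-1675 + 246\right) - 803 = \left(\left(-1153 - 1175\right) - 26\right) \left(-1429\right) - 803 = \left(-2328 - 26\right) \left(-1429\right) - 803 = \left(-2354\right) \left(-1429\right) - 803 = 3363866 - 803 = 3363063$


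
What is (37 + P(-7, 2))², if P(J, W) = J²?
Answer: 7396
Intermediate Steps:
(37 + P(-7, 2))² = (37 + (-7)²)² = (37 + 49)² = 86² = 7396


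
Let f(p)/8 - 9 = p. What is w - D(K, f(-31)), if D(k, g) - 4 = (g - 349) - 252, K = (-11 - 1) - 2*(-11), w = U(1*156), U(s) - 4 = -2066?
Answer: -1289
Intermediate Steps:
U(s) = -2062 (U(s) = 4 - 2066 = -2062)
f(p) = 72 + 8*p
w = -2062
K = 10 (K = -12 + 22 = 10)
D(k, g) = -597 + g (D(k, g) = 4 + ((g - 349) - 252) = 4 + ((-349 + g) - 252) = 4 + (-601 + g) = -597 + g)
w - D(K, f(-31)) = -2062 - (-597 + (72 + 8*(-31))) = -2062 - (-597 + (72 - 248)) = -2062 - (-597 - 176) = -2062 - 1*(-773) = -2062 + 773 = -1289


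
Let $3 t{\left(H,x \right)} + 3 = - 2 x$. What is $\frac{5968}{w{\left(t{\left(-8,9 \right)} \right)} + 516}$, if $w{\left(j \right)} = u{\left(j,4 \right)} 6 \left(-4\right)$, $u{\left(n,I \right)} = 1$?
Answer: $\frac{1492}{123} \approx 12.13$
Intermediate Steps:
$t{\left(H,x \right)} = -1 - \frac{2 x}{3}$ ($t{\left(H,x \right)} = -1 + \frac{\left(-2\right) x}{3} = -1 - \frac{2 x}{3}$)
$w{\left(j \right)} = -24$ ($w{\left(j \right)} = 1 \cdot 6 \left(-4\right) = 6 \left(-4\right) = -24$)
$\frac{5968}{w{\left(t{\left(-8,9 \right)} \right)} + 516} = \frac{5968}{-24 + 516} = \frac{5968}{492} = 5968 \cdot \frac{1}{492} = \frac{1492}{123}$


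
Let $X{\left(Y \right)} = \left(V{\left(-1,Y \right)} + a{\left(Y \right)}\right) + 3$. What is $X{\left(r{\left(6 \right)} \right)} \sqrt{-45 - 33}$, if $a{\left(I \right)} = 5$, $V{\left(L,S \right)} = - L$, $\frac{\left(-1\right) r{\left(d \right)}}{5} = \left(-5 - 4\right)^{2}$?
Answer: $9 i \sqrt{78} \approx 79.486 i$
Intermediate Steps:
$r{\left(d \right)} = -405$ ($r{\left(d \right)} = - 5 \left(-5 - 4\right)^{2} = - 5 \left(-9\right)^{2} = \left(-5\right) 81 = -405$)
$X{\left(Y \right)} = 9$ ($X{\left(Y \right)} = \left(\left(-1\right) \left(-1\right) + 5\right) + 3 = \left(1 + 5\right) + 3 = 6 + 3 = 9$)
$X{\left(r{\left(6 \right)} \right)} \sqrt{-45 - 33} = 9 \sqrt{-45 - 33} = 9 \sqrt{-78} = 9 i \sqrt{78}$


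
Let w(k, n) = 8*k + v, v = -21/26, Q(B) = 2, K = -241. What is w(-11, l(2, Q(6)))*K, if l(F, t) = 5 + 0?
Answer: 556469/26 ≈ 21403.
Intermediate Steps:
v = -21/26 (v = -21*1/26 = -21/26 ≈ -0.80769)
l(F, t) = 5
w(k, n) = -21/26 + 8*k (w(k, n) = 8*k - 21/26 = -21/26 + 8*k)
w(-11, l(2, Q(6)))*K = (-21/26 + 8*(-11))*(-241) = (-21/26 - 88)*(-241) = -2309/26*(-241) = 556469/26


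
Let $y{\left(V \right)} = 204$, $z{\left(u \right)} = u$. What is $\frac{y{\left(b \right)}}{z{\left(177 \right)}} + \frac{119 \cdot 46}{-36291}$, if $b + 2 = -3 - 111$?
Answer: $\frac{2144822}{2141169} \approx 1.0017$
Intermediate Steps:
$b = -116$ ($b = -2 - 114 = -116$)
$\frac{y{\left(b \right)}}{z{\left(177 \right)}} + \frac{119 \cdot 46}{-36291} = \frac{204}{177} + \frac{119 \cdot 46}{-36291} = 204 \cdot \frac{1}{177} + 5474 \left(- \frac{1}{36291}\right) = \frac{68}{59} - \frac{5474}{36291} = \frac{2144822}{2141169}$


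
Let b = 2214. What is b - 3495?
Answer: -1281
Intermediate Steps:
b - 3495 = 2214 - 3495 = -1281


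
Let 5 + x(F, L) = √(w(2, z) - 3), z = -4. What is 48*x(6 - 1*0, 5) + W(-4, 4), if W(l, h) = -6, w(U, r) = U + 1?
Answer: -246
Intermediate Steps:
w(U, r) = 1 + U
x(F, L) = -5 (x(F, L) = -5 + √((1 + 2) - 3) = -5 + √(3 - 3) = -5 + √0 = -5 + 0 = -5)
48*x(6 - 1*0, 5) + W(-4, 4) = 48*(-5) - 6 = -240 - 6 = -246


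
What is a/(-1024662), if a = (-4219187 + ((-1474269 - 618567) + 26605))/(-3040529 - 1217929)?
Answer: -3142709/2181740045598 ≈ -1.4405e-6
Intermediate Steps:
a = 3142709/2129229 (a = (-4219187 + (-2092836 + 26605))/(-4258458) = (-4219187 - 2066231)*(-1/4258458) = -6285418*(-1/4258458) = 3142709/2129229 ≈ 1.4760)
a/(-1024662) = (3142709/2129229)/(-1024662) = (3142709/2129229)*(-1/1024662) = -3142709/2181740045598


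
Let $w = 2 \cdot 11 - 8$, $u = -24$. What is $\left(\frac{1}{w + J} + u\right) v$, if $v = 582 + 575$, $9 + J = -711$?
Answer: $- \frac{19605365}{706} \approx -27770.0$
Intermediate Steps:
$J = -720$ ($J = -9 - 711 = -720$)
$w = 14$ ($w = 22 - 8 = 14$)
$v = 1157$
$\left(\frac{1}{w + J} + u\right) v = \left(\frac{1}{14 - 720} - 24\right) 1157 = \left(\frac{1}{-706} - 24\right) 1157 = \left(- \frac{1}{706} - 24\right) 1157 = \left(- \frac{16945}{706}\right) 1157 = - \frac{19605365}{706}$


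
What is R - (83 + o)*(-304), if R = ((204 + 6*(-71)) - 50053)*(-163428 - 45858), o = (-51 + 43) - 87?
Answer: 10521850002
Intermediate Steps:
o = -95 (o = -8 - 87 = -95)
R = 10521853650 (R = ((204 - 426) - 50053)*(-209286) = (-222 - 50053)*(-209286) = -50275*(-209286) = 10521853650)
R - (83 + o)*(-304) = 10521853650 - (83 - 95)*(-304) = 10521853650 - (-12)*(-304) = 10521853650 - 1*3648 = 10521853650 - 3648 = 10521850002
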